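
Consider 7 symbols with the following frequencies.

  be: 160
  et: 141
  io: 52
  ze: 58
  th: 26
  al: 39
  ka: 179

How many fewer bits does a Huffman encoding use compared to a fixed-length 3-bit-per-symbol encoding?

Fixed-length: 3 bits × 655 symbols = 1965 bits.
Huffman merges:
combine th(26), al(39) → 65
combine io(52), ze(58) → 110
combine 65, 110 → 175
combine et(141), be(160) → 301
combine 175, ka(179) → 354
combine 301, 354 → 655
Huffman total = 65 + 110 + 175 + 301 + 354 + 655 = 1660 bits.
Saving = 1965 − 1660 = 305 bits.

305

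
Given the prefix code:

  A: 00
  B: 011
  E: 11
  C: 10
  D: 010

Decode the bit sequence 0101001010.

DCDC

Read left to right; each codeword is recognised as soon as it completes (prefix code):
  010→D | 10→C | 010→D | 10→C
Decoded message: DCDC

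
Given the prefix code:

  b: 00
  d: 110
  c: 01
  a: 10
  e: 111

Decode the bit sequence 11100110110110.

Read left to right; each codeword is recognised as soon as it completes (prefix code):
  111→e | 00→b | 110→d | 110→d | 110→d
Decoded message: ebddd

ebddd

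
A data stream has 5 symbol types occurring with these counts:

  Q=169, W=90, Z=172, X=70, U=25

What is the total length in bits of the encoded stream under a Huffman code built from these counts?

Build the Huffman tree bottom-up:
U(25) + X(70) → 95
W(90) + 95 → 185
Q(169) + Z(172) → 341
185 + 341 → 526
The encoded length is the sum of every internal node's weight: 95 + 185 + 341 + 526 = 1147 bits.

1147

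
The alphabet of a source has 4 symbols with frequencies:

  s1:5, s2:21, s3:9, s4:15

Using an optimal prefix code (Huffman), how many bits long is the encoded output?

Build the Huffman tree bottom-up:
combine s1(5), s3(9) → 14
combine 14, s4(15) → 29
combine s2(21), 29 → 50
Total encoded bits = sum of merged weights = 14 + 29 + 50 = 93.

93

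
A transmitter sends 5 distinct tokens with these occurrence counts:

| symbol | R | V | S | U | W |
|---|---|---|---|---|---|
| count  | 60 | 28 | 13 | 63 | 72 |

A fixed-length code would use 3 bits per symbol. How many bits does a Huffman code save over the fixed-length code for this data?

195

Fixed-length: 3 bits × 236 symbols = 708 bits.
Huffman merges:
merge S(13) and V(28): 41
merge 41 and R(60): 101
merge U(63) and W(72): 135
merge 101 and 135: 236
Huffman total = 41 + 101 + 135 + 236 = 513 bits.
Saving = 708 − 513 = 195 bits.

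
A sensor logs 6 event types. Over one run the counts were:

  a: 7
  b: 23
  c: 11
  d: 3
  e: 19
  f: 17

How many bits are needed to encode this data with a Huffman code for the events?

191

Greedily combine the two least-frequent nodes:
combine d(3), a(7) → 10
combine 10, c(11) → 21
combine f(17), e(19) → 36
combine 21, b(23) → 44
combine 36, 44 → 80
Each symbol's bit-cost is frequency × depth; summing gives 191 bits (equivalently 10 + 21 + 36 + 44 + 80).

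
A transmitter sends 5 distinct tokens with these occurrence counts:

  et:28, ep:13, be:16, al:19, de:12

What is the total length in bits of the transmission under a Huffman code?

201

Merge the two smallest weights repeatedly:
de(12) + ep(13) → 25
be(16) + al(19) → 35
25 + et(28) → 53
35 + 53 → 88
The encoded length is the sum of every internal node's weight: 25 + 35 + 53 + 88 = 201 bits.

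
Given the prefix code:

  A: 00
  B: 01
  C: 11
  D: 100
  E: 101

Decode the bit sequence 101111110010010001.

Read left to right; each codeword is recognised as soon as it completes (prefix code):
  101→E | 11→C | 11→C | 100→D | 100→D | 100→D | 01→B
Decoded message: ECCDDDB

ECCDDDB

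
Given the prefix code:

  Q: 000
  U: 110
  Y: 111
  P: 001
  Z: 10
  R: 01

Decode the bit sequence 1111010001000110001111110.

YZZPQUPYU

Read left to right; each codeword is recognised as soon as it completes (prefix code):
  111→Y | 10→Z | 10→Z | 001→P | 000→Q | 110→U | 001→P | 111→Y | 110→U
Decoded message: YZZPQUPYU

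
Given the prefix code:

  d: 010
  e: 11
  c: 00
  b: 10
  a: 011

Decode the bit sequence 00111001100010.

cebacd

Read left to right; each codeword is recognised as soon as it completes (prefix code):
  00→c | 11→e | 10→b | 011→a | 00→c | 010→d
Decoded message: cebacd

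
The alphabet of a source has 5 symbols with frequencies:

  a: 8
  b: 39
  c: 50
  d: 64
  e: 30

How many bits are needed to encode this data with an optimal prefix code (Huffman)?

420

Build the Huffman tree bottom-up:
a(8) + e(30) → 38
38 + b(39) → 77
c(50) + d(64) → 114
77 + 114 → 191
The encoded length is the sum of every internal node's weight: 38 + 77 + 114 + 191 = 420 bits.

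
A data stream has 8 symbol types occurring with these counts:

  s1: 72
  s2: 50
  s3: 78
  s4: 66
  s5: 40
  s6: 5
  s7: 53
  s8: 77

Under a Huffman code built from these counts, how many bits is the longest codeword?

Merge the two lowest-weight nodes at each step:
merge s6(5) and s5(40): 45
merge 45 and s2(50): 95
merge s7(53) and s4(66): 119
merge s1(72) and s8(77): 149
merge s3(78) and 95: 173
merge 119 and 149: 268
merge 173 and 268: 441
Maximum depth reached is 4.

4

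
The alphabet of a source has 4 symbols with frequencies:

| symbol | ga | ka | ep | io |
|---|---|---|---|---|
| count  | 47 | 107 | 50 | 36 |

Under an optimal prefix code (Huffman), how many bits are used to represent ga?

Repeatedly merge the two smallest:
combine io(36), ga(47) → 83
combine ep(50), 83 → 133
combine ka(107), 133 → 240
ga sits 3 levels below the root, so its codeword is 3 bits.

3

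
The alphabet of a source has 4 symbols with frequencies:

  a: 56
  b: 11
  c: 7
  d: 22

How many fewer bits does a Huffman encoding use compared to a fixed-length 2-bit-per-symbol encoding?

Fixed-length: 2 bits × 96 symbols = 192 bits.
Huffman merges:
combine c(7), b(11) → 18
combine 18, d(22) → 40
combine 40, a(56) → 96
Huffman total = 18 + 40 + 96 = 154 bits.
Saving = 192 − 154 = 38 bits.

38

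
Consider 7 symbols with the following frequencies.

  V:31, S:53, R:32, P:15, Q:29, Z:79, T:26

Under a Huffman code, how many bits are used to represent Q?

Huffman merges, smallest pair first:
P(15) + T(26) → 41
Q(29) + V(31) → 60
R(32) + 41 → 73
S(53) + 60 → 113
73 + Z(79) → 152
113 + 152 → 265
The subtree containing Q is merged 3 times, so code length = 3.

3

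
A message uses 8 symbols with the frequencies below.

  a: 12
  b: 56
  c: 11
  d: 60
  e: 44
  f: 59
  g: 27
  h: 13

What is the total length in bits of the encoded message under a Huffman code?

Build the Huffman tree bottom-up:
merge c(11) and a(12): 23
merge h(13) and 23: 36
merge g(27) and 36: 63
merge e(44) and b(56): 100
merge f(59) and d(60): 119
merge 63 and 100: 163
merge 119 and 163: 282
The encoded length is the sum of every internal node's weight: 23 + 36 + 63 + 100 + 119 + 163 + 282 = 786 bits.

786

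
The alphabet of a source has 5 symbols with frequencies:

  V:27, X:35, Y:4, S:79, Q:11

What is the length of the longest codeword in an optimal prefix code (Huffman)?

Merge the two lowest-weight nodes at each step:
combine Y(4), Q(11) → 15
combine 15, V(27) → 42
combine X(35), 42 → 77
combine 77, S(79) → 156
Maximum depth reached is 4.

4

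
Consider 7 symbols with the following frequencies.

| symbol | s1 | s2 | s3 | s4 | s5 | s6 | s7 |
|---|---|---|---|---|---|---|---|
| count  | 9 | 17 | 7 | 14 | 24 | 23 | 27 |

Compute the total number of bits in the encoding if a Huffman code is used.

Greedily combine the two least-frequent nodes:
combine s3(7), s1(9) → 16
combine s4(14), 16 → 30
combine s2(17), s6(23) → 40
combine s5(24), s7(27) → 51
combine 30, 40 → 70
combine 51, 70 → 121
Each symbol's bit-cost is frequency × depth; summing gives 328 bits (equivalently 16 + 30 + 40 + 51 + 70 + 121).

328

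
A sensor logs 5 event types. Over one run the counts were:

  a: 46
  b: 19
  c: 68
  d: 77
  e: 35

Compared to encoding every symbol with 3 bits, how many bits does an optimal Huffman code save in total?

191

Fixed-length: 3 bits × 245 symbols = 735 bits.
Huffman merges:
combine b(19), e(35) → 54
combine a(46), 54 → 100
combine c(68), d(77) → 145
combine 100, 145 → 245
Huffman total = 54 + 100 + 145 + 245 = 544 bits.
Saving = 735 − 544 = 191 bits.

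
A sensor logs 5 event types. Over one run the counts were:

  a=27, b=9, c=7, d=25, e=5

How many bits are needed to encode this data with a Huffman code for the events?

152

Greedily combine the two least-frequent nodes:
combine e(5), c(7) → 12
combine b(9), 12 → 21
combine 21, d(25) → 46
combine a(27), 46 → 73
The encoded length is the sum of every internal node's weight: 12 + 21 + 46 + 73 = 152 bits.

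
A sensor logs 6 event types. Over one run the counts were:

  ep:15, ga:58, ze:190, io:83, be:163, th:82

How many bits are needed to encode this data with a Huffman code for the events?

Merge the two smallest weights repeatedly:
ep(15) + ga(58) → 73
73 + th(82) → 155
io(83) + 155 → 238
be(163) + ze(190) → 353
238 + 353 → 591
Total encoded bits = sum of merged weights = 73 + 155 + 238 + 353 + 591 = 1410.

1410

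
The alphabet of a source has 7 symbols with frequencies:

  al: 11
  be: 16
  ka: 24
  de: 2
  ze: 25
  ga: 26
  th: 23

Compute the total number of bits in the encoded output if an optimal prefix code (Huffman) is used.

343

Merge the two smallest weights repeatedly:
combine de(2), al(11) → 13
combine 13, be(16) → 29
combine th(23), ka(24) → 47
combine ze(25), ga(26) → 51
combine 29, 47 → 76
combine 51, 76 → 127
The encoded length is the sum of every internal node's weight: 13 + 29 + 47 + 51 + 76 + 127 = 343 bits.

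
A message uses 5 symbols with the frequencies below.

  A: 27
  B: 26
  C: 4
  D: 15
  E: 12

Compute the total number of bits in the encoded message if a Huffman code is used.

Build the Huffman tree bottom-up:
C(4) + E(12) → 16
D(15) + 16 → 31
B(26) + A(27) → 53
31 + 53 → 84
Each symbol's bit-cost is frequency × depth; summing gives 184 bits (equivalently 16 + 31 + 53 + 84).

184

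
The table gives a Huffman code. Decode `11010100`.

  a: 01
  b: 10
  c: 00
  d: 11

daac

Read left to right; each codeword is recognised as soon as it completes (prefix code):
  11→d | 01→a | 01→a | 00→c
Decoded message: daac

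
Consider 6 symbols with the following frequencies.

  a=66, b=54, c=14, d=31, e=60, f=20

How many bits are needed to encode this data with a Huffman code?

Greedily combine the two least-frequent nodes:
combine c(14), f(20) → 34
combine d(31), 34 → 65
combine b(54), e(60) → 114
combine 65, a(66) → 131
combine 114, 131 → 245
Each symbol's bit-cost is frequency × depth; summing gives 589 bits (equivalently 34 + 65 + 114 + 131 + 245).

589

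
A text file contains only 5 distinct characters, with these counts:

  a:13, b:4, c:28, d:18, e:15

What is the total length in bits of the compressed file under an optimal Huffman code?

173

Greedily combine the two least-frequent nodes:
merge b(4) and a(13): 17
merge e(15) and 17: 32
merge d(18) and c(28): 46
merge 32 and 46: 78
The encoded length is the sum of every internal node's weight: 17 + 32 + 46 + 78 = 173 bits.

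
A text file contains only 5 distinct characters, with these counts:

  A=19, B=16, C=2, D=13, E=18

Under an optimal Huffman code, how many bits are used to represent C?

3

Repeatedly merge the two smallest:
merge C(2) and D(13): 15
merge 15 and B(16): 31
merge E(18) and A(19): 37
merge 31 and 37: 68
C sits 3 levels below the root, so its codeword is 3 bits.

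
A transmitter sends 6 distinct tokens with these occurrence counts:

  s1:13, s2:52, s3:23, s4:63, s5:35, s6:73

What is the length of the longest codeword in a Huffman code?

Merge the two lowest-weight nodes at each step:
merge s1(13) and s3(23): 36
merge s5(35) and 36: 71
merge s2(52) and s4(63): 115
merge 71 and s6(73): 144
merge 115 and 144: 259
Maximum depth reached is 4.

4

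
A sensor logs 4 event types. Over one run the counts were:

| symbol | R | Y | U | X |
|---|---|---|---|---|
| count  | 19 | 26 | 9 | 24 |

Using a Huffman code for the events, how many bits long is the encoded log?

Greedily combine the two least-frequent nodes:
U(9) + R(19) → 28
X(24) + Y(26) → 50
28 + 50 → 78
Each symbol's bit-cost is frequency × depth; summing gives 156 bits (equivalently 28 + 50 + 78).

156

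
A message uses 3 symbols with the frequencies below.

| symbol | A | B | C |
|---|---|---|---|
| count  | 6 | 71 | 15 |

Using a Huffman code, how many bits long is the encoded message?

113

Merge the two smallest weights repeatedly:
merge A(6) and C(15): 21
merge 21 and B(71): 92
The encoded length is the sum of every internal node's weight: 21 + 92 = 113 bits.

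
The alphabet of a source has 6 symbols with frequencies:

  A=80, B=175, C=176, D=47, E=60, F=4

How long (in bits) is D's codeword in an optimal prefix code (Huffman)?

4

Build the tree from the bottom:
F(4) + D(47) → 51
51 + E(60) → 111
A(80) + 111 → 191
B(175) + C(176) → 351
191 + 351 → 542
D sits 4 levels below the root, so its codeword is 4 bits.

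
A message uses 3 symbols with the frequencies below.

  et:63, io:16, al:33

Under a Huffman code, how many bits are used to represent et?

1

Build the tree from the bottom:
merge io(16) and al(33): 49
merge 49 and et(63): 112
et is a child of the root — depth 1, so its codeword is a single bit.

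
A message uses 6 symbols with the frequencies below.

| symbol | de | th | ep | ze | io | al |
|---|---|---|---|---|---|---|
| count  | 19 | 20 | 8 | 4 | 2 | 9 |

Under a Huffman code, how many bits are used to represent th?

Repeatedly merge the two smallest:
combine io(2), ze(4) → 6
combine 6, ep(8) → 14
combine al(9), 14 → 23
combine de(19), th(20) → 39
combine 23, 39 → 62
The subtree containing th is merged 2 times, so code length = 2.

2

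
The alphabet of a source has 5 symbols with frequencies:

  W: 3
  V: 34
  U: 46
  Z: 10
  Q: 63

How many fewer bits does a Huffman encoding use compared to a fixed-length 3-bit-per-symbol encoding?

Fixed-length: 3 bits × 156 symbols = 468 bits.
Huffman merges:
merge W(3) and Z(10): 13
merge 13 and V(34): 47
merge U(46) and 47: 93
merge Q(63) and 93: 156
Huffman total = 13 + 47 + 93 + 156 = 309 bits.
Saving = 468 − 309 = 159 bits.

159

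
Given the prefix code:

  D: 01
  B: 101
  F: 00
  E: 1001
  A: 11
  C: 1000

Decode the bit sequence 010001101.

DFDB

Read left to right; each codeword is recognised as soon as it completes (prefix code):
  01→D | 00→F | 01→D | 101→B
Decoded message: DFDB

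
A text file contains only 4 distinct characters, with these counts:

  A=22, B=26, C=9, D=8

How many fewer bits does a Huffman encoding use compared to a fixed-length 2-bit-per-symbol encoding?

9

Fixed-length: 2 bits × 65 symbols = 130 bits.
Huffman merges:
D(8) + C(9) → 17
17 + A(22) → 39
B(26) + 39 → 65
Huffman total = 17 + 39 + 65 = 121 bits.
Saving = 130 − 121 = 9 bits.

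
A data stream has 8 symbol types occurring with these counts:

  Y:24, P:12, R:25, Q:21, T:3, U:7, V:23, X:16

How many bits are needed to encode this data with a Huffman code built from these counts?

Greedily combine the two least-frequent nodes:
combine T(3), U(7) → 10
combine 10, P(12) → 22
combine X(16), Q(21) → 37
combine 22, V(23) → 45
combine Y(24), R(25) → 49
combine 37, 45 → 82
combine 49, 82 → 131
Each symbol's bit-cost is frequency × depth; summing gives 376 bits (equivalently 10 + 22 + 37 + 45 + 49 + 82 + 131).

376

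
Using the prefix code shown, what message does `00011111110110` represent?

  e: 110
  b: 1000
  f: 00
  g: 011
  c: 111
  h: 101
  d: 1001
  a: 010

fgcee

Read left to right; each codeword is recognised as soon as it completes (prefix code):
  00→f | 011→g | 111→c | 110→e | 110→e
Decoded message: fgcee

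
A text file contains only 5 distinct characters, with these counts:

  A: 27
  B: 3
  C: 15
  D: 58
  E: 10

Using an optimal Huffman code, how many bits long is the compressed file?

Greedily combine the two least-frequent nodes:
merge B(3) and E(10): 13
merge 13 and C(15): 28
merge A(27) and 28: 55
merge 55 and D(58): 113
Total encoded bits = sum of merged weights = 13 + 28 + 55 + 113 = 209.

209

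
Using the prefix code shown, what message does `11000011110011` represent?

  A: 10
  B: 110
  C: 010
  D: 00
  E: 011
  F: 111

Read left to right; each codeword is recognised as soon as it completes (prefix code):
  110→B | 00→D | 011→E | 110→B | 011→E
Decoded message: BDEBE

BDEBE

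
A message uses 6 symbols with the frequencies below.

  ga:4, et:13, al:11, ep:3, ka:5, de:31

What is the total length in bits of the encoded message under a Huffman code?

Merge the two smallest weights repeatedly:
ep(3) + ga(4) → 7
ka(5) + 7 → 12
al(11) + 12 → 23
et(13) + 23 → 36
de(31) + 36 → 67
Each symbol's bit-cost is frequency × depth; summing gives 145 bits (equivalently 7 + 12 + 23 + 36 + 67).

145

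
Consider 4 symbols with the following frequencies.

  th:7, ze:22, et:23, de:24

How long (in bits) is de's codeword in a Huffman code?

Build the tree from the bottom:
merge th(7) and ze(22): 29
merge et(23) and de(24): 47
merge 29 and 47: 76
The subtree containing de is merged 2 times, so code length = 2.

2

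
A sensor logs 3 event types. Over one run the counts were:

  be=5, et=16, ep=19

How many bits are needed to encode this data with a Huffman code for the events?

61

Greedily combine the two least-frequent nodes:
merge be(5) and et(16): 21
merge ep(19) and 21: 40
The encoded length is the sum of every internal node's weight: 21 + 40 = 61 bits.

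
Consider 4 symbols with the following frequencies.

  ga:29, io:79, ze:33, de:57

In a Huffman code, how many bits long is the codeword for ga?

Build the tree from the bottom:
ga(29) + ze(33) → 62
de(57) + 62 → 119
io(79) + 119 → 198
The subtree containing ga is merged 3 times, so code length = 3.

3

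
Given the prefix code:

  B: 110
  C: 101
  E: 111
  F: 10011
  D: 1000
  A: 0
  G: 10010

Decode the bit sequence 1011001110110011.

CFCF

Read left to right; each codeword is recognised as soon as it completes (prefix code):
  101→C | 10011→F | 101→C | 10011→F
Decoded message: CFCF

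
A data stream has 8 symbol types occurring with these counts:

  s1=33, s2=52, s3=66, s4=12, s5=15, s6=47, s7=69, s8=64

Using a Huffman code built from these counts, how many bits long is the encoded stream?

1026

Merge the two smallest weights repeatedly:
merge s4(12) and s5(15): 27
merge 27 and s1(33): 60
merge s6(47) and s2(52): 99
merge 60 and s8(64): 124
merge s3(66) and s7(69): 135
merge 99 and 124: 223
merge 135 and 223: 358
Total encoded bits = sum of merged weights = 27 + 60 + 99 + 124 + 135 + 223 + 358 = 1026.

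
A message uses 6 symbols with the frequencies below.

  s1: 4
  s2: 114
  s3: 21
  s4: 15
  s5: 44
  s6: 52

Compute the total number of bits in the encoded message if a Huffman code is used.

529

Merge the two smallest weights repeatedly:
s1(4) + s4(15) → 19
19 + s3(21) → 40
40 + s5(44) → 84
s6(52) + 84 → 136
s2(114) + 136 → 250
The encoded length is the sum of every internal node's weight: 19 + 40 + 84 + 136 + 250 = 529 bits.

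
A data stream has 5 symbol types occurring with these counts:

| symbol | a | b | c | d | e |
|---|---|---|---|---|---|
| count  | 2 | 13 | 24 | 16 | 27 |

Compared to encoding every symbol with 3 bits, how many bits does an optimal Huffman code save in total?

67

Fixed-length: 3 bits × 82 symbols = 246 bits.
Huffman merges:
combine a(2), b(13) → 15
combine 15, d(16) → 31
combine c(24), e(27) → 51
combine 31, 51 → 82
Huffman total = 15 + 31 + 51 + 82 = 179 bits.
Saving = 246 − 179 = 67 bits.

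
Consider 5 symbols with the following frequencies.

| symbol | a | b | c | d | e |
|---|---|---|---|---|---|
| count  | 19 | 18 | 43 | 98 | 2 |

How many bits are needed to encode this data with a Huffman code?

321

Greedily combine the two least-frequent nodes:
merge e(2) and b(18): 20
merge a(19) and 20: 39
merge 39 and c(43): 82
merge 82 and d(98): 180
Each symbol's bit-cost is frequency × depth; summing gives 321 bits (equivalently 20 + 39 + 82 + 180).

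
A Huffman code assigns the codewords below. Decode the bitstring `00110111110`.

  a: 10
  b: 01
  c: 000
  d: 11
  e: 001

Read left to right; each codeword is recognised as soon as it completes (prefix code):
  001→e | 10→a | 11→d | 11→d | 10→a
Decoded message: eadda

eadda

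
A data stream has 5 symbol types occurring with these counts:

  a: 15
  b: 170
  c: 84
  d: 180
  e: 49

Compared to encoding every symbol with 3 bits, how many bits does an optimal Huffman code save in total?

466

Fixed-length: 3 bits × 498 symbols = 1494 bits.
Huffman merges:
a(15) + e(49) → 64
64 + c(84) → 148
148 + b(170) → 318
d(180) + 318 → 498
Huffman total = 64 + 148 + 318 + 498 = 1028 bits.
Saving = 1494 − 1028 = 466 bits.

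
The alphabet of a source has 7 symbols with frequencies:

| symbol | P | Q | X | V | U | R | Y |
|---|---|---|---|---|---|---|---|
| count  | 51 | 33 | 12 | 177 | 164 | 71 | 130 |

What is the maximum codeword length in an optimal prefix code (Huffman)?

Merge the two lowest-weight nodes at each step:
X(12) + Q(33) → 45
45 + P(51) → 96
R(71) + 96 → 167
Y(130) + U(164) → 294
167 + V(177) → 344
294 + 344 → 638
The rarest symbols sit at the bottom; the longest codeword is 5 bits.

5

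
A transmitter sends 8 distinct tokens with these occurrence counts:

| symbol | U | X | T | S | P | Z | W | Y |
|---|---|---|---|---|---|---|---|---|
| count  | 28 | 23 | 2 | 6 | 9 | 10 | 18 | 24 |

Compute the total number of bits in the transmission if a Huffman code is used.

Build the Huffman tree bottom-up:
T(2) + S(6) → 8
8 + P(9) → 17
Z(10) + 17 → 27
W(18) + X(23) → 41
Y(24) + 27 → 51
U(28) + 41 → 69
51 + 69 → 120
The encoded length is the sum of every internal node's weight: 8 + 17 + 27 + 41 + 51 + 69 + 120 = 333 bits.

333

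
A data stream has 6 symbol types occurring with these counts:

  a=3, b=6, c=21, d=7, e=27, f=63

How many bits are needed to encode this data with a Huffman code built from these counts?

253

Greedily combine the two least-frequent nodes:
merge a(3) and b(6): 9
merge d(7) and 9: 16
merge 16 and c(21): 37
merge e(27) and 37: 64
merge f(63) and 64: 127
Total encoded bits = sum of merged weights = 9 + 16 + 37 + 64 + 127 = 253.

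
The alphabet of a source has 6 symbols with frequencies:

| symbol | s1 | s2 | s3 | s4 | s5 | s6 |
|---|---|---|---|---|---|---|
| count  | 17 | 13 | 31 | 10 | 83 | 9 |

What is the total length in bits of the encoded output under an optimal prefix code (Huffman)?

Greedily combine the two least-frequent nodes:
combine s6(9), s4(10) → 19
combine s2(13), s1(17) → 30
combine 19, 30 → 49
combine s3(31), 49 → 80
combine 80, s5(83) → 163
Total encoded bits = sum of merged weights = 19 + 30 + 49 + 80 + 163 = 341.

341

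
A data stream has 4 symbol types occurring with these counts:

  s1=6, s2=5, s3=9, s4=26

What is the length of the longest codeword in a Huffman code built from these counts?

Merge the two lowest-weight nodes at each step:
combine s2(5), s1(6) → 11
combine s3(9), 11 → 20
combine 20, s4(26) → 46
The first pair merged (s2, s1) ends up deepest, at depth 3.

3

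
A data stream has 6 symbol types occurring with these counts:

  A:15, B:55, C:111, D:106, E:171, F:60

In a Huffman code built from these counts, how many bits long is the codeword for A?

Repeatedly merge the two smallest:
A(15) + B(55) → 70
F(60) + 70 → 130
D(106) + C(111) → 217
130 + E(171) → 301
217 + 301 → 518
A's leaf is at depth 4, giving a 4-bit codeword.

4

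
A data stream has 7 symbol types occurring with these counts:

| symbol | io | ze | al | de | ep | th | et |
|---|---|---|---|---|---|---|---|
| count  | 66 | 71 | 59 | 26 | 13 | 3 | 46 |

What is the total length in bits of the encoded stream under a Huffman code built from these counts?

Greedily combine the two least-frequent nodes:
th(3) + ep(13) → 16
16 + de(26) → 42
42 + et(46) → 88
al(59) + io(66) → 125
ze(71) + 88 → 159
125 + 159 → 284
Total encoded bits = sum of merged weights = 16 + 42 + 88 + 125 + 159 + 284 = 714.

714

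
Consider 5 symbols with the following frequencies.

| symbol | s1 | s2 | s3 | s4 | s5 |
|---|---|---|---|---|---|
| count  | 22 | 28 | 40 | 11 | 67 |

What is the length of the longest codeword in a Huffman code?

Merge the two lowest-weight nodes at each step:
s4(11) + s1(22) → 33
s2(28) + 33 → 61
s3(40) + 61 → 101
s5(67) + 101 → 168
Maximum depth reached is 4.

4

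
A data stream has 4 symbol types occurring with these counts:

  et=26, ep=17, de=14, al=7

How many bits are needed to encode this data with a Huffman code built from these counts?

123

Build the Huffman tree bottom-up:
al(7) + de(14) → 21
ep(17) + 21 → 38
et(26) + 38 → 64
Each symbol's bit-cost is frequency × depth; summing gives 123 bits (equivalently 21 + 38 + 64).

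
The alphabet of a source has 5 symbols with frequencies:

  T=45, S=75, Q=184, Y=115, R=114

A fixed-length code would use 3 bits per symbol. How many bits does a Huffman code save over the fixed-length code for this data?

413

Fixed-length: 3 bits × 533 symbols = 1599 bits.
Huffman merges:
merge T(45) and S(75): 120
merge R(114) and Y(115): 229
merge 120 and Q(184): 304
merge 229 and 304: 533
Huffman total = 120 + 229 + 304 + 533 = 1186 bits.
Saving = 1599 − 1186 = 413 bits.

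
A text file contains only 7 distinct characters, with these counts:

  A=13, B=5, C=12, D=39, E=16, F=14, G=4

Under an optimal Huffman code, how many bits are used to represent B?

Repeatedly merge the two smallest:
combine G(4), B(5) → 9
combine 9, C(12) → 21
combine A(13), F(14) → 27
combine E(16), 21 → 37
combine 27, 37 → 64
combine D(39), 64 → 103
The subtree containing B is merged 5 times, so code length = 5.

5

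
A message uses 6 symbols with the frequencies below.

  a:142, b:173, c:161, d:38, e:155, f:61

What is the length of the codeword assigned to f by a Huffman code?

4

Build the tree from the bottom:
d(38) + f(61) → 99
99 + a(142) → 241
e(155) + c(161) → 316
b(173) + 241 → 414
316 + 414 → 730
The subtree containing f is merged 4 times, so code length = 4.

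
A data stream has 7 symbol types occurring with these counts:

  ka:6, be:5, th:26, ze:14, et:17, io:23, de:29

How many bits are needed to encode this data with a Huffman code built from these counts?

316

Greedily combine the two least-frequent nodes:
combine be(5), ka(6) → 11
combine 11, ze(14) → 25
combine et(17), io(23) → 40
combine 25, th(26) → 51
combine de(29), 40 → 69
combine 51, 69 → 120
The encoded length is the sum of every internal node's weight: 11 + 25 + 40 + 51 + 69 + 120 = 316 bits.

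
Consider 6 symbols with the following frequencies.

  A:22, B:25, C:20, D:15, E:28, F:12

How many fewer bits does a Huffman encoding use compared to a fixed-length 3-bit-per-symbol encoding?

53

Fixed-length: 3 bits × 122 symbols = 366 bits.
Huffman merges:
combine F(12), D(15) → 27
combine C(20), A(22) → 42
combine B(25), 27 → 52
combine E(28), 42 → 70
combine 52, 70 → 122
Huffman total = 27 + 42 + 52 + 70 + 122 = 313 bits.
Saving = 366 − 313 = 53 bits.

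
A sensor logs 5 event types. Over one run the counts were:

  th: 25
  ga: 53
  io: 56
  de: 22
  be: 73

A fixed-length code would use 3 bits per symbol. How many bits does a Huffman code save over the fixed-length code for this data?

182

Fixed-length: 3 bits × 229 symbols = 687 bits.
Huffman merges:
de(22) + th(25) → 47
47 + ga(53) → 100
io(56) + be(73) → 129
100 + 129 → 229
Huffman total = 47 + 100 + 129 + 229 = 505 bits.
Saving = 687 − 505 = 182 bits.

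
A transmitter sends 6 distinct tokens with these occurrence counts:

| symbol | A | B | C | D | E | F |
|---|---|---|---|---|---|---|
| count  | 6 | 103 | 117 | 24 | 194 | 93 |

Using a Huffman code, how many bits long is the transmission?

Greedily combine the two least-frequent nodes:
merge A(6) and D(24): 30
merge 30 and F(93): 123
merge B(103) and C(117): 220
merge 123 and E(194): 317
merge 220 and 317: 537
Total encoded bits = sum of merged weights = 30 + 123 + 220 + 317 + 537 = 1227.

1227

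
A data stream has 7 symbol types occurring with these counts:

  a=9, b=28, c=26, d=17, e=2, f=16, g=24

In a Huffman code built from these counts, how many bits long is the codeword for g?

3

Huffman merges, smallest pair first:
e(2) + a(9) → 11
11 + f(16) → 27
d(17) + g(24) → 41
c(26) + 27 → 53
b(28) + 41 → 69
53 + 69 → 122
g's leaf is at depth 3, giving a 3-bit codeword.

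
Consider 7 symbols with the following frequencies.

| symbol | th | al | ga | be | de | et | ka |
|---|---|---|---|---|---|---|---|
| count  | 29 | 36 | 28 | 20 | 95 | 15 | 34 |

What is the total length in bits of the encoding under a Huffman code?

673

Greedily combine the two least-frequent nodes:
merge et(15) and be(20): 35
merge ga(28) and th(29): 57
merge ka(34) and 35: 69
merge al(36) and 57: 93
merge 69 and 93: 162
merge de(95) and 162: 257
Total encoded bits = sum of merged weights = 35 + 57 + 69 + 93 + 162 + 257 = 673.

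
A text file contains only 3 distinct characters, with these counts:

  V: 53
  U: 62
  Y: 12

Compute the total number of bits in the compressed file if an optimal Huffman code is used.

Greedily combine the two least-frequent nodes:
merge Y(12) and V(53): 65
merge U(62) and 65: 127
The encoded length is the sum of every internal node's weight: 65 + 127 = 192 bits.

192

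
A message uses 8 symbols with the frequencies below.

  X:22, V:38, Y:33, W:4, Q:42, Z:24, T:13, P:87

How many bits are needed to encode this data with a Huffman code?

Build the Huffman tree bottom-up:
W(4) + T(13) → 17
17 + X(22) → 39
Z(24) + Y(33) → 57
V(38) + 39 → 77
Q(42) + 57 → 99
77 + P(87) → 164
99 + 164 → 263
The encoded length is the sum of every internal node's weight: 17 + 39 + 57 + 77 + 99 + 164 + 263 = 716 bits.

716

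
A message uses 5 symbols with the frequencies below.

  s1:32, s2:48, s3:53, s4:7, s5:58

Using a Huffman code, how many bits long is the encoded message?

Build the Huffman tree bottom-up:
combine s4(7), s1(32) → 39
combine 39, s2(48) → 87
combine s3(53), s5(58) → 111
combine 87, 111 → 198
Each symbol's bit-cost is frequency × depth; summing gives 435 bits (equivalently 39 + 87 + 111 + 198).

435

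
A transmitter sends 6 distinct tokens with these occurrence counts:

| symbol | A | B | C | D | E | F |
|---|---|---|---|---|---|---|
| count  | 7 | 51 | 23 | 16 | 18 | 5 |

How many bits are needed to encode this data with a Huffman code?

270

Build the Huffman tree bottom-up:
F(5) + A(7) → 12
12 + D(16) → 28
E(18) + C(23) → 41
28 + 41 → 69
B(51) + 69 → 120
The encoded length is the sum of every internal node's weight: 12 + 28 + 41 + 69 + 120 = 270 bits.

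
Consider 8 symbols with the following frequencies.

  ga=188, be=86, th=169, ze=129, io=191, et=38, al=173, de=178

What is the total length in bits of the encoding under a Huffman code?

3389

Merge the two smallest weights repeatedly:
combine et(38), be(86) → 124
combine 124, ze(129) → 253
combine th(169), al(173) → 342
combine de(178), ga(188) → 366
combine io(191), 253 → 444
combine 342, 366 → 708
combine 444, 708 → 1152
Total encoded bits = sum of merged weights = 124 + 253 + 342 + 366 + 444 + 708 + 1152 = 3389.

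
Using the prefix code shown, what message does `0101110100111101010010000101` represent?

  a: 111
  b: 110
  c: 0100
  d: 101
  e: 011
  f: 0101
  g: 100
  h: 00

Read left to right; each codeword is recognised as soon as it completes (prefix code):
  0101→f | 110→b | 100→g | 111→a | 101→d | 0100→c | 100→g | 00→h | 101→d
Decoded message: fbgadcghd

fbgadcghd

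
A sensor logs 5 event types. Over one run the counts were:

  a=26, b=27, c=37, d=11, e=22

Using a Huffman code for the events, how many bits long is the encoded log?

279

Greedily combine the two least-frequent nodes:
merge d(11) and e(22): 33
merge a(26) and b(27): 53
merge 33 and c(37): 70
merge 53 and 70: 123
Each symbol's bit-cost is frequency × depth; summing gives 279 bits (equivalently 33 + 53 + 70 + 123).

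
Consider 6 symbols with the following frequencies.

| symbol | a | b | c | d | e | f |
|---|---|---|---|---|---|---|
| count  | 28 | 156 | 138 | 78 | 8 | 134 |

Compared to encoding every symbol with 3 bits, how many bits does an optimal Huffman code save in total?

Fixed-length: 3 bits × 542 symbols = 1626 bits.
Huffman merges:
e(8) + a(28) → 36
36 + d(78) → 114
114 + f(134) → 248
c(138) + b(156) → 294
248 + 294 → 542
Huffman total = 36 + 114 + 248 + 294 + 542 = 1234 bits.
Saving = 1626 − 1234 = 392 bits.

392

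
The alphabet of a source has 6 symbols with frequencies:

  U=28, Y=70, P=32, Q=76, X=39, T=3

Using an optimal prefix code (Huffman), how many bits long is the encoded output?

Greedily combine the two least-frequent nodes:
combine T(3), U(28) → 31
combine 31, P(32) → 63
combine X(39), 63 → 102
combine Y(70), Q(76) → 146
combine 102, 146 → 248
Each symbol's bit-cost is frequency × depth; summing gives 590 bits (equivalently 31 + 63 + 102 + 146 + 248).

590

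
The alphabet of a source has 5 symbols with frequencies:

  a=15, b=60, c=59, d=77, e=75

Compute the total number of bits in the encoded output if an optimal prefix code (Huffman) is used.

Greedily combine the two least-frequent nodes:
merge a(15) and c(59): 74
merge b(60) and 74: 134
merge e(75) and d(77): 152
merge 134 and 152: 286
Each symbol's bit-cost is frequency × depth; summing gives 646 bits (equivalently 74 + 134 + 152 + 286).

646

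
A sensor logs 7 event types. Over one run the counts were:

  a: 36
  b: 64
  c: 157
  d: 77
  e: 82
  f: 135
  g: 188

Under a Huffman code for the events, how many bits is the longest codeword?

Merge the two lowest-weight nodes at each step:
merge a(36) and b(64): 100
merge d(77) and e(82): 159
merge 100 and f(135): 235
merge c(157) and 159: 316
merge g(188) and 235: 423
merge 316 and 423: 739
The first pair merged (a, b) ends up deepest, at depth 4.

4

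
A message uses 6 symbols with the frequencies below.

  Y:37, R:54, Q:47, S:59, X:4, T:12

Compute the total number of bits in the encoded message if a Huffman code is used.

Build the Huffman tree bottom-up:
combine X(4), T(12) → 16
combine 16, Y(37) → 53
combine Q(47), 53 → 100
combine R(54), S(59) → 113
combine 100, 113 → 213
The encoded length is the sum of every internal node's weight: 16 + 53 + 100 + 113 + 213 = 495 bits.

495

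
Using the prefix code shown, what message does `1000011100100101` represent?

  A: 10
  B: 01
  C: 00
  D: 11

ACBDCABB

Read left to right; each codeword is recognised as soon as it completes (prefix code):
  10→A | 00→C | 01→B | 11→D | 00→C | 10→A | 01→B | 01→B
Decoded message: ACBDCABB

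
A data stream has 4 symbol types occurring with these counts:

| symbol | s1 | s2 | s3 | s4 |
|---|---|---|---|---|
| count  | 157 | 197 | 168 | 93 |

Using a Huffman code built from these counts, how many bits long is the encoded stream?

Merge the two smallest weights repeatedly:
merge s4(93) and s1(157): 250
merge s3(168) and s2(197): 365
merge 250 and 365: 615
Each symbol's bit-cost is frequency × depth; summing gives 1230 bits (equivalently 250 + 365 + 615).

1230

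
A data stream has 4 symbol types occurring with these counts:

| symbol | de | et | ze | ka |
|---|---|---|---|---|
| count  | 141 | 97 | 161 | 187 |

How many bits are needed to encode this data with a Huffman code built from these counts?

Build the Huffman tree bottom-up:
et(97) + de(141) → 238
ze(161) + ka(187) → 348
238 + 348 → 586
Total encoded bits = sum of merged weights = 238 + 348 + 586 = 1172.

1172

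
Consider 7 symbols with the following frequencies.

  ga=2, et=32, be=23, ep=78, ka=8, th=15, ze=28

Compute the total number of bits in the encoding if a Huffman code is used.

437

Build the Huffman tree bottom-up:
ga(2) + ka(8) → 10
10 + th(15) → 25
be(23) + 25 → 48
ze(28) + et(32) → 60
48 + 60 → 108
ep(78) + 108 → 186
Total encoded bits = sum of merged weights = 10 + 25 + 48 + 60 + 108 + 186 = 437.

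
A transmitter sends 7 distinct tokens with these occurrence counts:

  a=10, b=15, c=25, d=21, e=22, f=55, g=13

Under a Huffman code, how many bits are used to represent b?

Repeatedly merge the two smallest:
a(10) + g(13) → 23
b(15) + d(21) → 36
e(22) + 23 → 45
c(25) + 36 → 61
45 + f(55) → 100
61 + 100 → 161
b's leaf is at depth 3, giving a 3-bit codeword.

3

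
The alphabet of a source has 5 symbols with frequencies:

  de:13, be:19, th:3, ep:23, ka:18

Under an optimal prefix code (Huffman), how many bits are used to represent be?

2

Repeatedly merge the two smallest:
merge th(3) and de(13): 16
merge 16 and ka(18): 34
merge be(19) and ep(23): 42
merge 34 and 42: 76
be's leaf is at depth 2, giving a 2-bit codeword.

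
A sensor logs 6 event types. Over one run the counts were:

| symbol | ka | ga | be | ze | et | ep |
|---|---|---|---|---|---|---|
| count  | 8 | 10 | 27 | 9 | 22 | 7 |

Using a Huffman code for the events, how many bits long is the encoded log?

200

Greedily combine the two least-frequent nodes:
combine ep(7), ka(8) → 15
combine ze(9), ga(10) → 19
combine 15, 19 → 34
combine et(22), be(27) → 49
combine 34, 49 → 83
The encoded length is the sum of every internal node's weight: 15 + 19 + 34 + 49 + 83 = 200 bits.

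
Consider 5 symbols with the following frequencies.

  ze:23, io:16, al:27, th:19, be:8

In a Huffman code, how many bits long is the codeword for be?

Huffman merges, smallest pair first:
merge be(8) and io(16): 24
merge th(19) and ze(23): 42
merge 24 and al(27): 51
merge 42 and 51: 93
be sits 3 levels below the root, so its codeword is 3 bits.

3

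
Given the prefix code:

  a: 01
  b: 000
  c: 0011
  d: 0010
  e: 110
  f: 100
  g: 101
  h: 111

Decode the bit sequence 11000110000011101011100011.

ecbcgaec

Read left to right; each codeword is recognised as soon as it completes (prefix code):
  110→e | 0011→c | 000→b | 0011→c | 101→g | 01→a | 110→e | 0011→c
Decoded message: ecbcgaec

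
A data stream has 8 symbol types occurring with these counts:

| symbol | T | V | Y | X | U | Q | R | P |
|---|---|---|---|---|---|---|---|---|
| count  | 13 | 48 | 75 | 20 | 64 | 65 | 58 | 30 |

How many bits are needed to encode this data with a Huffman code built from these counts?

1075

Build the Huffman tree bottom-up:
merge T(13) and X(20): 33
merge P(30) and 33: 63
merge V(48) and R(58): 106
merge 63 and U(64): 127
merge Q(65) and Y(75): 140
merge 106 and 127: 233
merge 140 and 233: 373
Total encoded bits = sum of merged weights = 33 + 63 + 106 + 127 + 140 + 233 + 373 = 1075.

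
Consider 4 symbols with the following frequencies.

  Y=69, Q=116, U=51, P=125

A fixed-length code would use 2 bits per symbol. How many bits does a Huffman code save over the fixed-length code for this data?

5

Fixed-length: 2 bits × 361 symbols = 722 bits.
Huffman merges:
merge U(51) and Y(69): 120
merge Q(116) and 120: 236
merge P(125) and 236: 361
Huffman total = 120 + 236 + 361 = 717 bits.
Saving = 722 − 717 = 5 bits.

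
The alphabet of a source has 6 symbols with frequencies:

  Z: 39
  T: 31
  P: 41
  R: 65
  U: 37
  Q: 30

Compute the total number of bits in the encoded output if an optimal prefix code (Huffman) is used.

623

Greedily combine the two least-frequent nodes:
combine Q(30), T(31) → 61
combine U(37), Z(39) → 76
combine P(41), 61 → 102
combine R(65), 76 → 141
combine 102, 141 → 243
The encoded length is the sum of every internal node's weight: 61 + 76 + 102 + 141 + 243 = 623 bits.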